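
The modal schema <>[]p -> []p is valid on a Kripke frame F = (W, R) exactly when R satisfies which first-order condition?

the Euclidean property: forall x forall y forall z (Rxy & Rxz -> Ryz)

Replacing p by ¬p and contraposing gives the equivalent schema ◇p → □◇p.
Suppose ◇p→□◇p is valid. Take Rxy, Rxz and set V(p)={y}. Then ◇p at x, so □◇p at x, so ◇p at z, so some w with Rzw has p; w=y, i.e. Rzy. By symmetry of the argument, Ryz.
Conversely, on a frame with the Euclidean property the schema holds at every world under every valuation.
So the correspondent is the Euclidean property.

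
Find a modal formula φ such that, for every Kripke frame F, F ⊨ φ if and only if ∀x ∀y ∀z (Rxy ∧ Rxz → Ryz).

The condition is the Euclidean property. The 5 schema ◇q → □◇q defines it.
Suppose ◇q→□◇q is valid. Take Rxy, Rxz and set V(q)={y}. Then ◇q at x, so □◇q at x, so ◇q at z, so some w with Rzw has q; w=y, i.e. Rzy. By symmetry of the argument, Ryz.

◇q → □◇q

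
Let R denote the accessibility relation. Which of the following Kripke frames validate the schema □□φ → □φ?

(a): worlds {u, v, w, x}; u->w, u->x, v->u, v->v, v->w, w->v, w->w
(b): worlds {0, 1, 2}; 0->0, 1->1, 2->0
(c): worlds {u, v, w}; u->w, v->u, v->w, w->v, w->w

Frame correspondent (Sahlqvist): ∀x ∀y (Rxy → ∃z (Rxz ∧ Rzy)) — i.e. density.
(a): fails — Rux but no z with Ruz and Rzx.
(b): holds.
(c): fails — Rvu but no z with Rvz and Rzu.
Valid on: (b).

(b)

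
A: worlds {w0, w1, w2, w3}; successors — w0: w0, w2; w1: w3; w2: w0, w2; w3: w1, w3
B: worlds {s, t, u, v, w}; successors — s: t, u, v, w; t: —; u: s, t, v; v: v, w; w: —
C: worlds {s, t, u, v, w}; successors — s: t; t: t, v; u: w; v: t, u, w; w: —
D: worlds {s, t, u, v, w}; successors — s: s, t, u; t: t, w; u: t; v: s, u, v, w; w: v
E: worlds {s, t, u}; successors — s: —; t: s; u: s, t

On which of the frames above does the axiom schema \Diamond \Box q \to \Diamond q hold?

A

The schema corresponds to a generalized confluence (Geach) condition: \forall x \forall y (xRy \to \exists w (yRw \wedge xRw)).
A: ✓.
B: fails — sRt but no w* with tRw* and sRw*.
C: fails — uRw but no w* with wRw* and uRw*.
D: fails — tRw but no w* with wRw* and tRw*.
E: fails — tRs but no w with sRw and tRw.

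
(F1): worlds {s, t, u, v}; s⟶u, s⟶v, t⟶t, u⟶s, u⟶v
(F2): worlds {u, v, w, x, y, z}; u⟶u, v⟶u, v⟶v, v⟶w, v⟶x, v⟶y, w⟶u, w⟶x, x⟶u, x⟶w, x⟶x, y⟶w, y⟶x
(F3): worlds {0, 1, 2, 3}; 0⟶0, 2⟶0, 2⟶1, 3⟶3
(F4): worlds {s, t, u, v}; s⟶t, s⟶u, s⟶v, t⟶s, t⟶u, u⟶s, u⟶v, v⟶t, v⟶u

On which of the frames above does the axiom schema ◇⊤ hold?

(F4)

The schema corresponds to seriality: ∀x ∃y Rxy.
(F1): fails — world v has no successor.
(F2): fails — world z has no successor.
(F3): fails — world 1 has no successor.
(F4): holds.
Valid on: (F4).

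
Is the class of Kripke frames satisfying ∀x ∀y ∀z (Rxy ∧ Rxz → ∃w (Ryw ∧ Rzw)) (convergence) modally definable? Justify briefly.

The condition is convergence. A defining modal formula is ◇□p → □◇p.
Suppose ◇□p→□◇p is valid. Take Rxy, Rxz and set V(p)={w : Ryw}. Then □p at y so ◇□p at x, so □◇p at x, so ◇p at z, giving w with Rzw and Ryw.

Definable; ◇□p → □◇p defines it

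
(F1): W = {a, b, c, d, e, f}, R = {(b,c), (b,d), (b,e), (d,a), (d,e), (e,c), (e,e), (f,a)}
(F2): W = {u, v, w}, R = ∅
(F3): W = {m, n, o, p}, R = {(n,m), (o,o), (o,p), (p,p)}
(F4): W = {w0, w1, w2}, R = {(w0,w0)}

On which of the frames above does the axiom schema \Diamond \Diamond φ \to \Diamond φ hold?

This is the axiom for transitivity; its first-order frame correspondent is \forall x \forall y \forall z (Rxy \wedge Ryz \to Rxz).
(F1): fails — Rde and Rec but not Rdc.
(F2): ✓.
(F3): ✓.
(F4): ✓.

(F2), (F3), (F4)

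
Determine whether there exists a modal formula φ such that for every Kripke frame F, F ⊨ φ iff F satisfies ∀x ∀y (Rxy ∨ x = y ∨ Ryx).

Any modally definable frame class is closed under disjoint unions.
Take 2 disjoint single-world reflexive frames: each is trivially connected, but their disjoint union has 2 worlds with no edge between distinct components, so it is not connected.
So no modal formula (or set of formulas) defines exactly the connected frames.

Not definable by any modal formula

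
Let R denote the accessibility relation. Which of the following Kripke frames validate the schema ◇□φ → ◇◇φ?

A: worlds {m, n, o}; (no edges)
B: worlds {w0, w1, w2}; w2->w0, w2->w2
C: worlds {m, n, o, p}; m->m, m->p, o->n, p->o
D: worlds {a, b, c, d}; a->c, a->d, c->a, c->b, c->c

Frame correspondent (Sahlqvist): ∀x ∀y (xRy → ∃w (yRw ∧ xR²w)) — i.e. a generalized confluence (Geach) condition.
A: satisfies the condition.
B: fails — w2Rw0 but no w with w0Rw and w2R²w.
C: fails — oRn but no w with nRw and oR²w.
D: fails — aRd but no w with dRw and aR²w.

A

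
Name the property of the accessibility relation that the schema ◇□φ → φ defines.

Symmetry

Equivalently (dual form): φ → □◇φ.
Suppose φ→□◇φ is valid. Take Rxy and set V(φ)={x}. Then φ at x, so □◇φ at x, so ◇φ at y, so some z with Ryz has φ; z=x, i.e. Ryx.
Conversely, on a frame with symmetry the schema holds at every world under every valuation.
So the correspondent is symmetry.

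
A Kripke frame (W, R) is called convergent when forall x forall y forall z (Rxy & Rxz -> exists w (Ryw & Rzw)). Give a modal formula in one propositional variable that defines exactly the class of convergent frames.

◇□q → □◇q

The condition is convergence. The .2 schema ◇□q → □◇q defines it.
Suppose ◇□q→□◇q is valid. Take Rxy, Rxz and set V(q)={w : Ryw}. Then □q at y so ◇□q at x, so □◇q at x, so ◇q at z, giving w with Rzw and Ryw.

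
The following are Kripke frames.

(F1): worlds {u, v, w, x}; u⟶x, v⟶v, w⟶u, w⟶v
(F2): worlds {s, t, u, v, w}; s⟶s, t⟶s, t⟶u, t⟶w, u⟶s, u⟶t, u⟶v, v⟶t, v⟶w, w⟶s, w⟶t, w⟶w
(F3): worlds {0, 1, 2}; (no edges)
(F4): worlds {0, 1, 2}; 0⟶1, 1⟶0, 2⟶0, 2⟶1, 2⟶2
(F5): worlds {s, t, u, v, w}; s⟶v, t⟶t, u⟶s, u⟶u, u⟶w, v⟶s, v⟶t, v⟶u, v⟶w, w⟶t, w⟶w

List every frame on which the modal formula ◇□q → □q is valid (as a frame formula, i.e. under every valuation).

(F3)

This is the axiom for the Euclidean property; its first-order frame correspondent is ∀x ∀y ∀z (Rxy ∧ Rxz → Ryz).
(F1): fails — Rux and Rux but not Rxx.
(F2): fails — Rts and Rtw but not Rsw.
(F3): holds.
(F4): fails — R01 and R01 but not R11.
(F5): fails — Rsv and Rsv but not Rvv.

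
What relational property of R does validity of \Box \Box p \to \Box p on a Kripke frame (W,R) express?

density: \forall x \forall y (Rxy \to \exists z (Rxz \wedge Rzy))

This is the C4 axiom.
It corresponds to density: \forall x \forall y (Rxy \to \exists z (Rxz \wedge Rzy)).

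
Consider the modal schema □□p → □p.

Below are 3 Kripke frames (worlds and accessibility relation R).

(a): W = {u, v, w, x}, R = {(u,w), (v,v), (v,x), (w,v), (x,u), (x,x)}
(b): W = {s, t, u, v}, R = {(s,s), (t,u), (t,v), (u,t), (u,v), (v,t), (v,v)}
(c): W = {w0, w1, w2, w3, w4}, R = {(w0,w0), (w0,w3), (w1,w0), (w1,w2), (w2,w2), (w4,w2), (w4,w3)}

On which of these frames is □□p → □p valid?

none

The schema corresponds to density: ∀x ∀y (Rxy → ∃z (Rxz ∧ Rzy)).
(a): fails — Ruw but no z with Ruz and Rzw.
(b): fails — Rtu but no z with Rtz and Rzu.
(c): fails — Rw4w3 but no z with Rw4z and Rzw3.
Valid on no frame.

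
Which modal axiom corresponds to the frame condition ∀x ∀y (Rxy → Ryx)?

p → □◇p

The condition is symmetry. The B schema p → □◇p defines it.
Suppose p→□◇p is valid. Take Rxy and set V(p)={x}. Then p at x, so □◇p at x, so ◇p at y, so some z with Ryz has p; z=x, i.e. Ryx.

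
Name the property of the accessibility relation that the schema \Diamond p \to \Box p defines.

Partial functionality

This is the CD axiom.
Its frame correspondent is partial functionality — \forall x \forall y \forall z (Rxy \wedge Rxz \to y = z).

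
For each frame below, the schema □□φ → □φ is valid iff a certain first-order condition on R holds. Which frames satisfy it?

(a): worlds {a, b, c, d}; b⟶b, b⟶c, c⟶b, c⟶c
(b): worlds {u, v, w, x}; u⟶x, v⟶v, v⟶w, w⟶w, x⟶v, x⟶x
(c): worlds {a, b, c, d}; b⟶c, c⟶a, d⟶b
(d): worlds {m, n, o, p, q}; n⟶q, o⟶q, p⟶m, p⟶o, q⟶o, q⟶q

This is the axiom for density; its first-order frame correspondent is ∀x ∀y (Rxy → ∃z (Rxz ∧ Rzy)).
(a): satisfies the condition.
(b): satisfies the condition.
(c): fails — Rdb but no z with Rdz and Rzb.
(d): fails — Rpm but no z with Rpz and Rzm.
Valid on: (a), (b).

(a), (b)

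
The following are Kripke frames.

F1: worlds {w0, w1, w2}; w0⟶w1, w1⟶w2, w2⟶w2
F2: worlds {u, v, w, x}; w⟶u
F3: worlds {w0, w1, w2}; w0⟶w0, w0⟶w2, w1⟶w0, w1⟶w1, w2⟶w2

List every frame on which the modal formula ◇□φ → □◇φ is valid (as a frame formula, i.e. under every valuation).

F1, F3

This is the axiom for convergence; its first-order frame correspondent is ∀x ∀y ∀z (Rxy ∧ Rxz → ∃w (Ryw ∧ Rzw)).
F1: ✓.
F2: fails — Rwu and Rwu but u and u have no common successor.
F3: ✓.
Valid on: F1, F3.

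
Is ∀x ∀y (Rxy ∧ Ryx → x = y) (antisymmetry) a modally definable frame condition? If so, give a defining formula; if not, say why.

Modal frame validity is preserved under surjective bounded morphisms.
The 6-cycle (worlds 0,1,2,3,4,5 with 0→1→2→3→4→5→0) is antisymmetric. Sending even-indexed worlds to • and odd-indexed worlds to ∘ is a surjective bounded morphism onto the two-world frame with •↔∘, which is not antisymmetric.
So the class is not modally definable.

No — not modally definable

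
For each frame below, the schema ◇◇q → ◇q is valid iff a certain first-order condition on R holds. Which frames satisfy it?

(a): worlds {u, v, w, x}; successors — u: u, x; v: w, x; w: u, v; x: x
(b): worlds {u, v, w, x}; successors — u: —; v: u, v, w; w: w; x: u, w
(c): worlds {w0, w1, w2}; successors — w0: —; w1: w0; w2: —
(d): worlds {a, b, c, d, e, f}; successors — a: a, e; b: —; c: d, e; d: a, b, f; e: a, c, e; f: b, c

(b), (c)

This is the axiom for transitivity; its first-order frame correspondent is ∀x ∀y ∀z (Rxy ∧ Ryz → Rxz).
(a): fails — Rwu and Rux but not Rwx.
(b): ✓.
(c): ✓.
(d): fails — Rcd and Rdf but not Rcf.
Valid on: (b), (c).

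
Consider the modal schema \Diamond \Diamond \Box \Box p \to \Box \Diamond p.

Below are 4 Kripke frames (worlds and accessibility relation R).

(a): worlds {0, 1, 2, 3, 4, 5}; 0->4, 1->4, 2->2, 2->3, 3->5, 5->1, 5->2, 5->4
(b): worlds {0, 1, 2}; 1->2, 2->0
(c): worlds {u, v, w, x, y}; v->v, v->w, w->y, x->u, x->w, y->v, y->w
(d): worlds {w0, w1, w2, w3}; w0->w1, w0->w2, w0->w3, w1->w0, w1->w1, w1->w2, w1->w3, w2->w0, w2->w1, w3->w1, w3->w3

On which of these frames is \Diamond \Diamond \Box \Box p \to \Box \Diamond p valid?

(d)

This is the axiom for a generalized confluence (Geach) condition; its first-order frame correspondent is \forall x \forall y \forall z ((x R^2 y \wedge xRz) \to \exists w (y R^2 w \wedge zRw)).
(a): fails — 2R²3, 2R3 but no w with 3R²w and 3Rw.
(b): fails — 1R²0, 1R2 but no w with 0R²w and 2Rw.
(c): fails — vR²w, vRw but no t with wR²t and wRt.
(d): holds.
Valid on: (d).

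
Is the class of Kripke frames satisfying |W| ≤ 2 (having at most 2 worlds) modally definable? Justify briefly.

No — not modally definable

Modal frame validity is preserved under disjoint unions.
Any modal formula valid on each of 3 disjoint one-world frames is valid on their disjoint union (validity is preserved under disjoint unions). Each one-world frame has |W|=1≤2, but the union has |W|=3.
So the class is not modally definable.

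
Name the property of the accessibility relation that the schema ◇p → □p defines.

partial functionality: ∀x ∀y ∀z (Rxy ∧ Rxz → y = z)

Suppose ◇p→□p is valid. Take Rxy, Rxz and set V(p)={y}. Then ◇p at x, so □p at x, so p at z, i.e. z=y.
Conversely, any frame satisfying ∀x ∀y ∀z (Rxy ∧ Rxz → y = z) validates the schema.
So the correspondent is partial functionality.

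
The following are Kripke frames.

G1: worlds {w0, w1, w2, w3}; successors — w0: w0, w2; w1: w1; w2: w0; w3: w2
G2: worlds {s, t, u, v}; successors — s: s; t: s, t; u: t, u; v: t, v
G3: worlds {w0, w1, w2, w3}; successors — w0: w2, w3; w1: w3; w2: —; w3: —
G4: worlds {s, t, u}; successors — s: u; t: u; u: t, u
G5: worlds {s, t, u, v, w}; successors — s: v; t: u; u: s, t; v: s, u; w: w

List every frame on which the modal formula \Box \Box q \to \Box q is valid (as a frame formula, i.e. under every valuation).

G2, G4

The schema corresponds to density: \forall x \forall y (Rxy \to \exists z (Rxz \wedge Rzy)).
G1: fails — Rw3w2 but no z with Rw3z and Rzw2.
G2: ✓.
G3: fails — Rw0w2 but no z with Rw0z and Rzw2.
G4: ✓.
G5: fails — Rut but no z with Ruz and Rzt.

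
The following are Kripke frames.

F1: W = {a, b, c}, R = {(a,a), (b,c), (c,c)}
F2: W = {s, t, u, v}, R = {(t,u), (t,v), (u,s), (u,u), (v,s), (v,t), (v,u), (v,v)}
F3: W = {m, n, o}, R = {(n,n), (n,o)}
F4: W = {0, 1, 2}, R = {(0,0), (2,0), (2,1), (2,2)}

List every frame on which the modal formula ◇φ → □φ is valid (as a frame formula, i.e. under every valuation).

Frame correspondent (Sahlqvist): ∀x ∀y ∀z (Rxy ∧ Rxz → y = z) — i.e. partial functionality.
F1: satisfies the condition.
F2: fails — t sees both u and v.
F3: fails — n sees both n and o.
F4: fails — 2 sees both 0 and 1.

F1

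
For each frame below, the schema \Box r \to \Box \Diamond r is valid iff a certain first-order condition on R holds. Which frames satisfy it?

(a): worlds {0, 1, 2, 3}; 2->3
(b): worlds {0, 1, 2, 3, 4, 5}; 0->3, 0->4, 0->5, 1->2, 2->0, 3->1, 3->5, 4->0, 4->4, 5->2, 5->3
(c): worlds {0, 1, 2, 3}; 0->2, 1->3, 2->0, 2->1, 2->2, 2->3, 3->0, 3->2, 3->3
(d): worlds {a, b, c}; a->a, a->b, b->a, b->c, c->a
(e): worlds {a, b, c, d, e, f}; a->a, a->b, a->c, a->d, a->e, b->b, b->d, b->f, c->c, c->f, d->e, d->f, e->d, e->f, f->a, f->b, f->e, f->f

(c), (d), (e)

The schema corresponds to a generalized confluence (Geach) condition: \forall x \forall z (xRz \to \exists w (xRw \wedge zRw)).
(a): fails — 2R3 but no w with 2Rw and 3Rw.
(b): fails — 1R2 but no w with 1Rw and 2Rw.
(c): condition met.
(d): condition met.
(e): condition met.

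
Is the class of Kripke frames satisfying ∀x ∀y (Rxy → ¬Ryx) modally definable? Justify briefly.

Any modally definable frame class is closed under surjective bounded morphisms.
The 3-cycle (worlds s,t,u with s→t→u→s) is asymmetric. Mapping every world to a single reflexive point • is a surjective bounded morphism, and the reflexive point is not asymmetric (R•• but asymmetry requires ¬R••).
So the class is not modally definable.

No — not modally definable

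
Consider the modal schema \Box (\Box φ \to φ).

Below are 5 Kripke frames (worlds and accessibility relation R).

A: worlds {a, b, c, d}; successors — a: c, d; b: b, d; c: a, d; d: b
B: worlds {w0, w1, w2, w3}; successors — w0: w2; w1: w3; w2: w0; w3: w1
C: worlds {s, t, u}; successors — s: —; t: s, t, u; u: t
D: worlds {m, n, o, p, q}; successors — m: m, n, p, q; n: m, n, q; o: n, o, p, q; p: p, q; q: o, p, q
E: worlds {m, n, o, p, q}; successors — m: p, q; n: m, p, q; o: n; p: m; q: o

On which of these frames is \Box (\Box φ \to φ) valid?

D

The schema corresponds to shift-reflexivity: \forall x \forall y (Rxy \to Ryy).
A: fails — Rcd but not Rdd.
B: fails — Rw0w2 but not Rw2w2.
C: fails — Rtu but not Ruu.
D: ✓.
E: fails — Ron but not Rnn.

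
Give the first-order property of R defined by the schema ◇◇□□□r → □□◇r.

∀x ∀y ∀z ((xR²y ∧ xR²z) → ∃w (yR³w ∧ zRw))

This is a Sahlqvist (Geach-type) schema ◇^2□^3r → □^2◇^1r.
Minimal-valuation argument: fix x; take any y with xR^2y and any z with xR^2z. Set V(r) to the set of worlds R-reachable from y in exactly 3 steps. Then □^3r holds at y, so the antecedent holds at x; validity forces ◇^1r at z, giving a w with zR^1w and yR^3w.
First-order correspondent: ∀x ∀y ∀z ((xR²y ∧ xR²z) → ∃w (yR³w ∧ zRw)).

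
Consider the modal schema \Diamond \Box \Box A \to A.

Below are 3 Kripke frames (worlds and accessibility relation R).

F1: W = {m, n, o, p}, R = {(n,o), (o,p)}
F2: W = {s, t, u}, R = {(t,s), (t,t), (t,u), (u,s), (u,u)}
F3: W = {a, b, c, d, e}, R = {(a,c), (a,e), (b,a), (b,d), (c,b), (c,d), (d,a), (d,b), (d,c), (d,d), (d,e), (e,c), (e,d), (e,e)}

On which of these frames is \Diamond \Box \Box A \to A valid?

F3

Frame correspondent (Sahlqvist): \forall x \forall y (xRy \to \exists w (y R^2 w \wedge x = w)) — i.e. a generalized confluence (Geach) condition.
F1: fails — nRo but no w with oR²w and n=w.
F2: fails — tRs but no w with sR²w and t=w.
F3: satisfies the condition.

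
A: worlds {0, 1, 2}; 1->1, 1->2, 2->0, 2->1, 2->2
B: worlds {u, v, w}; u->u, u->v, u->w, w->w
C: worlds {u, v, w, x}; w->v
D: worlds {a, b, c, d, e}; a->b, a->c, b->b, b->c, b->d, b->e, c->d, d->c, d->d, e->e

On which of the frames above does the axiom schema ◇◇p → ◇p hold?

B, C

The schema corresponds to transitivity: ∀x ∀y ∀z (Rxy ∧ Ryz → Rxz).
A: fails — R12 and R20 but not R10.
B: ✓.
C: ✓.
D: fails — Rcd and Rdc but not Rcc.
Valid on: B, C.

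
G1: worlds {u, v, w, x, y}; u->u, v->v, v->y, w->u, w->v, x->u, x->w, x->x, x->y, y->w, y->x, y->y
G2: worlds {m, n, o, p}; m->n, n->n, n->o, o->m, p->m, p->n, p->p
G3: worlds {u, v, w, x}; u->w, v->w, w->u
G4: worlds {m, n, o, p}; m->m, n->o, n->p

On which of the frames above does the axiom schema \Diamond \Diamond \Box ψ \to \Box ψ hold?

Frame correspondent (Sahlqvist): \forall x \forall y \forall z ((x R^2 y \wedge xRz) \to \exists w (yRw \wedge z = w)) — i.e. a generalized confluence (Geach) condition.
G1: fails — vR²w, vRy but no t with wRt and y=t.
G2: fails — mR²o, mRn but no w with oRw and n=w.
G3: ✓.
G4: ✓.
Valid on: G3, G4.

G3, G4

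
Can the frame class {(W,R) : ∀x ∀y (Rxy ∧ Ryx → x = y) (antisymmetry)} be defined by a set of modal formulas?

If a class were modally definable it would be closed under surjective bounded morphisms (Goldblatt–Thomason).
The 6-cycle (worlds s,t,u,v,w,x with s→t→u→v→w→x→s) is antisymmetric. Sending even-indexed worlds to a and odd-indexed worlds to b is a surjective bounded morphism onto the two-world frame with a↔b, which is not antisymmetric.
Hence antisymmetry is not modally definable.

No — not modally definable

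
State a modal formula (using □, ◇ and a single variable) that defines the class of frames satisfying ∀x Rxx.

□r → r

This is reflexivity; the standard corresponding axiom is T: □r → r.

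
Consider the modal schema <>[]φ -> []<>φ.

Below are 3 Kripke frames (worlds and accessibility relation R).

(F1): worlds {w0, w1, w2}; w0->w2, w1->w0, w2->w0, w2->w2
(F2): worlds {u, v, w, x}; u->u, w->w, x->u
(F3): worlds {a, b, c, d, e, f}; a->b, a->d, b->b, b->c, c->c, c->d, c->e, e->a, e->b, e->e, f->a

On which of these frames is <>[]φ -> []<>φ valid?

This is the axiom for convergence; its first-order frame correspondent is forall x forall y forall z (Rxy & Rxz -> exists w (Ryw & Rzw)).
(F1): holds.
(F2): holds.
(F3): fails — Rab and Rad but b and d have no common successor.
Valid on: (F1), (F2).

(F1), (F2)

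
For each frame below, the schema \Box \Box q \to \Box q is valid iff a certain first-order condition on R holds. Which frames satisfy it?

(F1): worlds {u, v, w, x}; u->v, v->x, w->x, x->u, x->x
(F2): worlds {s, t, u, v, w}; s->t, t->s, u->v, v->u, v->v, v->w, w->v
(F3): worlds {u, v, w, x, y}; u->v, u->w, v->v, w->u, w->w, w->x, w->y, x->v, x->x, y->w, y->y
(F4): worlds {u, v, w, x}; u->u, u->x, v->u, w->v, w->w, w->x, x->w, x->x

(F3), (F4)

The schema corresponds to density: \forall x \forall y (Rxy \to \exists z (Rxz \wedge Rzy)).
(F1): fails — Ruv but no z with Ruz and Rzv.
(F2): fails — Rts but no z with Rtz and Rzs.
(F3): ✓.
(F4): ✓.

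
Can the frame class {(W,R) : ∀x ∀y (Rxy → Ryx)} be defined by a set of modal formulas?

Yes — defined by p → □◇p

Yes: it is symmetry, defined by the B schema p → □◇p.
Suppose p→□◇p is valid. Take Rxy and set V(p)={x}. Then p at x, so □◇p at x, so ◇p at y, so some z with Ryz has p; z=x, i.e. Ryx.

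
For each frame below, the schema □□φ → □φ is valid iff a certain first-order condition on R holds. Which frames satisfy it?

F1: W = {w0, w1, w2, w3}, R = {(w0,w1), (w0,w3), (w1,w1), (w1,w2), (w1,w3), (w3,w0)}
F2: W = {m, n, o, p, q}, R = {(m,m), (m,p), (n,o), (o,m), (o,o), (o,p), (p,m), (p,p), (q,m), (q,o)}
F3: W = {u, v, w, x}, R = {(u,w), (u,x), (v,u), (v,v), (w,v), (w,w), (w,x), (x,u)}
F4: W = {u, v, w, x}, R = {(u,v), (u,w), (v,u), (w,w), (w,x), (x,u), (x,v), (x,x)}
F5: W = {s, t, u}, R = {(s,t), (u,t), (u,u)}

F2

The schema corresponds to density: ∀x ∀y (Rxy → ∃z (Rxz ∧ Rzy)).
F1: fails — Rw3w0 but no z with Rw3z and Rzw0.
F2: holds.
F3: fails — Rxu but no z with Rxz and Rzu.
F4: fails — Ruv but no z with Ruz and Rzv.
F5: fails — Rst but no z with Rsz and Rzt.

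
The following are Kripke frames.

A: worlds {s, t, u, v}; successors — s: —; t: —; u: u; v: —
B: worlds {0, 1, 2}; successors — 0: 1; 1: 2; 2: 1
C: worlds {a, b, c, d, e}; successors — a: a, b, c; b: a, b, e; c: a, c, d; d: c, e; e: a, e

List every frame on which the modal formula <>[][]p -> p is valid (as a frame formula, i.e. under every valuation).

A

Frame correspondent (Sahlqvist): forall x forall y (xRy -> exists w (y R^2 w & x = w)) — i.e. a generalized confluence (Geach) condition.
A: condition met.
B: fails — 0R1 but no w with 1R²w and 0=w.
C: fails — dRe but no w with eR²w and d=w.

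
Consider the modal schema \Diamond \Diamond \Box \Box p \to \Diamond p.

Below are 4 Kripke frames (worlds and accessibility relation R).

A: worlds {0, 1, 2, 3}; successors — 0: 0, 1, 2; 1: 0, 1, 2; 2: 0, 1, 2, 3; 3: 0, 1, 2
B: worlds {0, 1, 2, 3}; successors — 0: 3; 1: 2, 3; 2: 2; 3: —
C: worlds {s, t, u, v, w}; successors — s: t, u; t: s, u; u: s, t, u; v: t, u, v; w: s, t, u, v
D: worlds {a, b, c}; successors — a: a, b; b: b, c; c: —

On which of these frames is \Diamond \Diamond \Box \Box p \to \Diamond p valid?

A, B, C

The schema corresponds to a generalized confluence (Geach) condition: \forall x \forall y (x R^2 y \to \exists w (y R^2 w \wedge xRw)).
A: holds.
B: holds.
C: holds.
D: fails — aR²c but no w with cR²w and aRw.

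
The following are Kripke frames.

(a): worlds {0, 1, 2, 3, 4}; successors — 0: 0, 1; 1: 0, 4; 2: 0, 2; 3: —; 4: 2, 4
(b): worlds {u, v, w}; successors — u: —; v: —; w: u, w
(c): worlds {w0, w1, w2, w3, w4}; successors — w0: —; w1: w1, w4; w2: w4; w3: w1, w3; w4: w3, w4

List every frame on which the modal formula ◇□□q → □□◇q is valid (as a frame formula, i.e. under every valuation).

Frame correspondent (Sahlqvist): ∀x ∀y ∀z ((xRy ∧ xR²z) → ∃w (yR²w ∧ zRw)) — i.e. a generalized confluence (Geach) condition.
(a): holds.
(b): fails — wRu, wR²u but no t with uR²t and uRt.
(c): holds.

(a), (c)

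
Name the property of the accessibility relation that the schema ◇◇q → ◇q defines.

transitivity

This is frame-equivalent to □q → □□q (substitute ¬q for q and contrapose).
Suppose □q→□□q is valid. Take Rxy, Ryz and set V(q)={w : Rxw}. Then □q at x, so □□q at x, so □q at y, so q at z, i.e. Rxz.
Conversely, on a frame with transitivity the schema holds at every world under every valuation.
Frame condition: ∀x ∀y ∀z (Rxy ∧ Ryz → Rxz).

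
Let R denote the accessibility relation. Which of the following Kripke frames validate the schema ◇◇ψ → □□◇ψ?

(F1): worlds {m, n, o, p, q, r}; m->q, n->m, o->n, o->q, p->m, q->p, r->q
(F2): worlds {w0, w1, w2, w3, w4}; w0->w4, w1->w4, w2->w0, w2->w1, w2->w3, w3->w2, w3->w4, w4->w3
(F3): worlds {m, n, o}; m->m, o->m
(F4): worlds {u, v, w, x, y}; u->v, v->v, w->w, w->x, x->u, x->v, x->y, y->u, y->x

(F3)

The schema corresponds to a generalized confluence (Geach) condition: ∀x ∀y ∀z ((xR²y ∧ xR²z) → ∃w (y = w ∧ zRw)).
(F1): fails — mR²p, mR²p but no w with p=w and pRw.
(F2): fails — w0R²w3, w0R²w3 but no w with w3=w and w3Rw.
(F3): holds.
(F4): fails — wR²u, wR²u but no t with u=t and uRt.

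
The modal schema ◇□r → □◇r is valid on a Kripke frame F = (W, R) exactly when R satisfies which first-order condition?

Suppose ◇□r→□◇r is valid. Take Rxy, Rxz and set V(r)={w : Ryw}. Then □r at y so ◇□r at x, so □◇r at x, so ◇r at z, giving w with Rzw and Ryw.

Convergence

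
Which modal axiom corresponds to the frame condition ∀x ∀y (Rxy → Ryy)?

The condition is shift-reflexivity. The T□ schema □(□s → s) defines it.
Suppose □(□s→s) is valid. Take Rxy and set V(s)={w : Ryw}. Then at y, □s holds; since □(□s→s) at x, □s→s at y, so s at y, i.e. Ryy.

□(□s → s)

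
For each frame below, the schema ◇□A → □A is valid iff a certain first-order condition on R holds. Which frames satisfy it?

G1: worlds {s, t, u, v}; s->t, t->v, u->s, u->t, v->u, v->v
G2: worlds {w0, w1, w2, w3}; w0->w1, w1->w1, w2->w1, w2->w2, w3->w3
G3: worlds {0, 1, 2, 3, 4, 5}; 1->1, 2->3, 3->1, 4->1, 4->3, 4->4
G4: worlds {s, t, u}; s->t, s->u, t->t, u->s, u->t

none

Frame correspondent (Sahlqvist): ∀x ∀y ∀z (Rxy ∧ Rxz → Ryz) — i.e. the Euclidean property.
G1: fails — Rst and Rst but not Rtt.
G2: fails — Rw2w1 and Rw2w2 but not Rw1w2.
G3: fails — R23 and R23 but not R33.
G4: fails — Rsu and Rsu but not Ruu.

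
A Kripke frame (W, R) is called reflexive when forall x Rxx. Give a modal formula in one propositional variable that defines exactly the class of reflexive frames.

□s → s

This is reflexivity; the standard corresponding axiom is T: □s → s.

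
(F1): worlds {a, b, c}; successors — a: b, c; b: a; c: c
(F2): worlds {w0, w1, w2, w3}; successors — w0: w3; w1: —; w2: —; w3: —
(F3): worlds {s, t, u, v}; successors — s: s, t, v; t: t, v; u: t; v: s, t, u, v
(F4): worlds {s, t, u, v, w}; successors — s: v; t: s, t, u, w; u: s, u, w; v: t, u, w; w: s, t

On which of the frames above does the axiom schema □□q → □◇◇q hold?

(F1), (F3), (F4)

Frame correspondent (Sahlqvist): ∀x ∀z (xRz → ∃w (xR²w ∧ zR²w)) — i.e. a generalized confluence (Geach) condition.
(F1): satisfies the condition.
(F2): fails — w0Rw3 but no w with w0R²w and w3R²w.
(F3): satisfies the condition.
(F4): satisfies the condition.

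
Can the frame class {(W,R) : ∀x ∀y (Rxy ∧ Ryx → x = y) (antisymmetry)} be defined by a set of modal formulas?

Any modally definable frame class is closed under surjective bounded morphisms.
The 6-cycle (worlds w0,w1,w2,w3,w4,w5 with w0→w1→w2→w3→w4→w5→w0) is antisymmetric. Sending even-indexed worlds to • and odd-indexed worlds to ∘ is a surjective bounded morphism onto the two-world frame with •↔∘, which is not antisymmetric.
Hence antisymmetry is not modally definable.

Not definable by any modal formula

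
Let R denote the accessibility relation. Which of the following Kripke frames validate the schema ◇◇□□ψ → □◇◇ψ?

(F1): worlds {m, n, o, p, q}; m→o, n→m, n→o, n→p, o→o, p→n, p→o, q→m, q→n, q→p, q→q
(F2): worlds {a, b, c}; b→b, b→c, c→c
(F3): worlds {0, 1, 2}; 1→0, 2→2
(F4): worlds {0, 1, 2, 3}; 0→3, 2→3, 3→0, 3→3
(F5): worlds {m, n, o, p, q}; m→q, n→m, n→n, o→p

(F1), (F2), (F3), (F4)

This is the axiom for a generalized confluence (Geach) condition; its first-order frame correspondent is ∀x ∀y ∀z ((xR²y ∧ xRz) → ∃w (yR²w ∧ zR²w)).
(F1): condition met.
(F2): condition met.
(F3): condition met.
(F4): condition met.
(F5): fails — nR²m, nRm but no w with mR²w and mR²w.
Valid on: (F1), (F2), (F3), (F4).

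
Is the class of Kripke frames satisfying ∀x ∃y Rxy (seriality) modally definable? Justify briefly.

Yes, by □q → ◇q

The condition is seriality. A defining modal formula is □q → ◇q.
Suppose □q→◇q is valid. At any x set V(q)=W. Then □q at x, so ◇q at x, so x has a successor.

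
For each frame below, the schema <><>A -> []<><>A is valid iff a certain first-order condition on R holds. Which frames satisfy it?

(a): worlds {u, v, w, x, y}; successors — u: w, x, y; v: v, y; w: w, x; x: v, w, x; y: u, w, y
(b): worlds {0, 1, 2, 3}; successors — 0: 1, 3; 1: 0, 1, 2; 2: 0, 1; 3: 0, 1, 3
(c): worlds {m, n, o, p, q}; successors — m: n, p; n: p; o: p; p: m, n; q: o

This is the axiom for a generalized confluence (Geach) condition; its first-order frame correspondent is forall x forall y forall z ((x R^2 y & xRz) -> exists w (y = w & z R^2 w)).
(a): fails — uR²u, uRw but no t with u=t and wR²t.
(b): satisfies the condition.
(c): fails — mR²m, mRp but no w with m=w and pR²w.
Valid on: (b).

(b)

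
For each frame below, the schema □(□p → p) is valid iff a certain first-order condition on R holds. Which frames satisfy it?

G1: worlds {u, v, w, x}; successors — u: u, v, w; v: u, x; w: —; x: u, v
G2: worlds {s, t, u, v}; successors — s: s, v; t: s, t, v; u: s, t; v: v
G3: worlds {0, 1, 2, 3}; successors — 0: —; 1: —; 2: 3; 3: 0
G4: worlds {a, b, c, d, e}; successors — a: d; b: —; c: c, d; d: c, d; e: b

G2

The schema corresponds to shift-reflexivity: ∀x ∀y (Rxy → Ryy).
G1: fails — Ruv but not Rvv.
G2: condition met.
G3: fails — R23 but not R33.
G4: fails — Reb but not Rbb.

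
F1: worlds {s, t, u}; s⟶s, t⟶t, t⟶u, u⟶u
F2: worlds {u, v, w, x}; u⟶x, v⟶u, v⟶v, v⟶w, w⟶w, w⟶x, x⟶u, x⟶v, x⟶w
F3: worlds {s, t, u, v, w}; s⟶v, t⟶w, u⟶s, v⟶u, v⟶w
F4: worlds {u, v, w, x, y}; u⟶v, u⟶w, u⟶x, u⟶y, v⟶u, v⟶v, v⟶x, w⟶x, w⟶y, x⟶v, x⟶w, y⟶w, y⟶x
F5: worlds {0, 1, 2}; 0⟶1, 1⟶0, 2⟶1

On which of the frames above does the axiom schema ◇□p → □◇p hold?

F1, F5

The schema corresponds to convergence: ∀x ∀y ∀z (Rxy ∧ Rxz → ∃w (Ryw ∧ Rzw)).
F1: satisfies the condition.
F2: fails — Rvv and Rvu but v and u have no common successor.
F3: fails — Rtw and Rtw but w and w have no common successor.
F4: fails — Ruw and Rux but w and x have no common successor.
F5: satisfies the condition.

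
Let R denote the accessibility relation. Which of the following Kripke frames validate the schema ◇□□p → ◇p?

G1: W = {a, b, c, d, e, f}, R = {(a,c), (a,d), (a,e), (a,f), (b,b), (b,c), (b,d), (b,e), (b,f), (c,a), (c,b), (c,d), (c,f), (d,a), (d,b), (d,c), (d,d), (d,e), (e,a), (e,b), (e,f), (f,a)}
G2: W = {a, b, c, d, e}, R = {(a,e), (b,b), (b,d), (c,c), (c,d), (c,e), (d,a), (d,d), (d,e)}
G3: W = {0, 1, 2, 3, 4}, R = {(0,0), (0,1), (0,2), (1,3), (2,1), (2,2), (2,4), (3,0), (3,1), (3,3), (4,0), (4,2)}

This is the axiom for a generalized confluence (Geach) condition; its first-order frame correspondent is ∀x ∀y (xRy → ∃w (yR²w ∧ xRw)).
G1: ✓.
G2: fails — aRe but no w with eR²w and aRw.
G3: ✓.

G1, G3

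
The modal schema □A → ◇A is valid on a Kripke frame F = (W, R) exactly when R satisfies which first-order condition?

This is the D axiom.
It corresponds to seriality: ∀x ∃y Rxy.

seriality: ∀x ∃y Rxy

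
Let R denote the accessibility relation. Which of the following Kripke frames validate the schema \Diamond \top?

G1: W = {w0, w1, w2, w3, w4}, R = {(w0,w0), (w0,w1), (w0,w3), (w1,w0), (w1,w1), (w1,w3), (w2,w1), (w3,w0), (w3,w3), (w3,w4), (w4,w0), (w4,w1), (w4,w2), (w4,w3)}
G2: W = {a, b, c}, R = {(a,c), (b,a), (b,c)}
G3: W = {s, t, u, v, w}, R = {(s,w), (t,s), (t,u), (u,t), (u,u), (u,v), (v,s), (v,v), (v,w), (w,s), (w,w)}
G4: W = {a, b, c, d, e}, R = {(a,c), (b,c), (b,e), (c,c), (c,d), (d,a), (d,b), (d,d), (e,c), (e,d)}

The schema corresponds to seriality: \forall x \exists y Rxy.
G1: satisfies the condition.
G2: fails — world c has no successor.
G3: satisfies the condition.
G4: satisfies the condition.
Valid on: G1, G3, G4.

G1, G3, G4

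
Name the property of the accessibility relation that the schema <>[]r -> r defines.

Equivalently (dual form): r → □◇r.
Suppose r→□◇r is valid. Take Rxy and set V(r)={x}. Then r at x, so □◇r at x, so ◇r at y, so some z with Ryz has r; z=x, i.e. Ryx.
Conversely, on a frame with symmetry the schema holds at every world under every valuation.
Frame condition: forall x forall y (Rxy -> Ryx).

symmetry: forall x forall y (Rxy -> Ryx)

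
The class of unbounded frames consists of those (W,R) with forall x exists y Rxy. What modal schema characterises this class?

This is seriality; the standard corresponding axiom is D: □p → ◇p.

□p → ◇p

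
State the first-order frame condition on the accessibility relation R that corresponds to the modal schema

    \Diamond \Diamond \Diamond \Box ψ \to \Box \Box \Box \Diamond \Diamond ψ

This is a Sahlqvist (Geach-type) schema ◇^3□^1ψ → □^3◇^2ψ.
Minimal-valuation argument: fix x; take any y with xR^3y and any z with xR^3z. Set V(ψ) to the set of worlds R-reachable from y in exactly 1 step. Then □^1ψ holds at y, so the antecedent holds at x; validity forces ◇^2ψ at z, giving a w with zR^2w and yR^1w.
First-order correspondent: \forall x \forall y \forall z ((x R^3 y \wedge x R^3 z) \to \exists w (yRw \wedge z R^2 w)).

\forall x \forall y \forall z ((x R^3 y \wedge x R^3 z) \to \exists w (yRw \wedge z R^2 w))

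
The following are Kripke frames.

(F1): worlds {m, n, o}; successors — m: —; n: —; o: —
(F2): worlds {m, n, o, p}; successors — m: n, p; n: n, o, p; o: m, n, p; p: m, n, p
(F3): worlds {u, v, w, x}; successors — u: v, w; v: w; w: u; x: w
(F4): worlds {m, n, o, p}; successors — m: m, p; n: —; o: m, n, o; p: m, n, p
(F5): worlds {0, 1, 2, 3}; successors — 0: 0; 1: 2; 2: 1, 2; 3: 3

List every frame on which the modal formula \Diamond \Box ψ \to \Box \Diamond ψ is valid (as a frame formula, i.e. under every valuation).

(F1), (F2), (F5)

The schema corresponds to convergence: \forall x \forall y \forall z (Rxy \wedge Rxz \to \exists w (Ryw \wedge Rzw)).
(F1): ✓.
(F2): ✓.
(F3): fails — Ruv and Ruw but v and w have no common successor.
(F4): fails — Rom and Ron but m and n have no common successor.
(F5): ✓.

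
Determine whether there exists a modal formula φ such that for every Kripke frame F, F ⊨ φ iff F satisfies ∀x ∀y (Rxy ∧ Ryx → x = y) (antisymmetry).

Not modally definable

Modal frame validity is preserved under surjective bounded morphisms.
The 8-cycle (worlds s,t,u,v,w,x,y,z with s→t→u→v→w→x→y→z→s) is antisymmetric. Sending even-indexed worlds to • and odd-indexed worlds to ∘ is a surjective bounded morphism onto the two-world frame with •↔∘, which is not antisymmetric.
So no modal formula (or set of formulas) defines exactly the antisymmetric frames.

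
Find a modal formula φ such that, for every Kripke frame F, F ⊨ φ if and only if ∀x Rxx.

A defining formula is □p → p (the T axiom).

□p → p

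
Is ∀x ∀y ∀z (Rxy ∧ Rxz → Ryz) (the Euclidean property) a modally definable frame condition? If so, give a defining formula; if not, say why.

Yes: it is the Euclidean property, defined by the 5 schema ◇p → □◇p.

Yes — defined by ◇p → □◇p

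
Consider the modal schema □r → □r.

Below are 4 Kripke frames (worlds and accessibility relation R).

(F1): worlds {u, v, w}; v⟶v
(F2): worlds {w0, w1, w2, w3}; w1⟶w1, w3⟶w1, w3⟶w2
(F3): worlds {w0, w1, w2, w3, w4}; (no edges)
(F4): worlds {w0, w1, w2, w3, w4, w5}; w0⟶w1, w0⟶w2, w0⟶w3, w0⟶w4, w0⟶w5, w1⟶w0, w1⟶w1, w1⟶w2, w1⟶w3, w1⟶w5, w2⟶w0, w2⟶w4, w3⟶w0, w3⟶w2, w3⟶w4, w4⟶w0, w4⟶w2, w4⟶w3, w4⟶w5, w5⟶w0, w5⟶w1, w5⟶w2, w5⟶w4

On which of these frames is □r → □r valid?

The schema corresponds to a generalized confluence (Geach) condition: ∀x ∀z (xRz → ∃w (xRw ∧ z = w)).
(F1): condition met.
(F2): condition met.
(F3): condition met.
(F4): condition met.
Valid on: (F1), (F2), (F3), (F4).

(F1), (F2), (F3), (F4)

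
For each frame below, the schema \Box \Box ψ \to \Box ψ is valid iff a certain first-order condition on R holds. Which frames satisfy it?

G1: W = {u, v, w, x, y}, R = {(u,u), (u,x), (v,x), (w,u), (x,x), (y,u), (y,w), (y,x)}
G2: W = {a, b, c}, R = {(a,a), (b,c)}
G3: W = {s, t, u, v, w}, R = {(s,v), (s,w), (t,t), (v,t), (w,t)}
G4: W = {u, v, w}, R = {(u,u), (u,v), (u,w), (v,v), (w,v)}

G4

Frame correspondent (Sahlqvist): \forall x \forall y (Rxy \to \exists z (Rxz \wedge Rzy)) — i.e. density.
G1: fails — Ryw but no z with Ryz and Rzw.
G2: fails — Rbc but no z with Rbz and Rzc.
G3: fails — Rsv but no z with Rsz and Rzv.
G4: condition met.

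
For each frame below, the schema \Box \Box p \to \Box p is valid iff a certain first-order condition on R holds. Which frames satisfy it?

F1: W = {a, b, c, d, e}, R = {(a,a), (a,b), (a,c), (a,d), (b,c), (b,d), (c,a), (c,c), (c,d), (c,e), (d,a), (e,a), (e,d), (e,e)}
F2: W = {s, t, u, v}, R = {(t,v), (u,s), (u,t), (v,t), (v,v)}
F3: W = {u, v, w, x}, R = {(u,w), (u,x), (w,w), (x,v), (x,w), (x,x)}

F1, F3

Frame correspondent (Sahlqvist): \forall x \forall y (Rxy \to \exists z (Rxz \wedge Rzy)) — i.e. density.
F1: satisfies the condition.
F2: fails — Rut but no z with Ruz and Rzt.
F3: satisfies the condition.
Valid on: F1, F3.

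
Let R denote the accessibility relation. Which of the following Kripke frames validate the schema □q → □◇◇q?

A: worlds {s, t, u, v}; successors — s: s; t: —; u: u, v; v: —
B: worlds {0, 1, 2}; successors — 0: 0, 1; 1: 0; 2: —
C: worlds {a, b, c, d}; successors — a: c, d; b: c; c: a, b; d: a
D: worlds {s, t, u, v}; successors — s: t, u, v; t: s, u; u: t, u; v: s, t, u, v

B, C, D

This is the axiom for a generalized confluence (Geach) condition; its first-order frame correspondent is ∀x ∀z (xRz → ∃w (xRw ∧ zR²w)).
A: fails — uRv but no w with uRw and vR²w.
B: holds.
C: holds.
D: holds.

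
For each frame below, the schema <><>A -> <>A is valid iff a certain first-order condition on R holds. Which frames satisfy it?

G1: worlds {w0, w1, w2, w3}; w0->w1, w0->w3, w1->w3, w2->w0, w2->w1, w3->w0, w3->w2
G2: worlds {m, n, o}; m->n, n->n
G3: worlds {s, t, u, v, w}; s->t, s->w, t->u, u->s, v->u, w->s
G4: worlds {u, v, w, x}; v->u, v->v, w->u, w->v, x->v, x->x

G2

Frame correspondent (Sahlqvist): forall x forall y forall z (Rxy & Ryz -> Rxz) — i.e. transitivity.
G1: fails — Rw3w2 and Rw2w1 but not Rw3w1.
G2: holds.
G3: fails — Rus and Rsw but not Ruw.
G4: fails — Rxv and Rvu but not Rxu.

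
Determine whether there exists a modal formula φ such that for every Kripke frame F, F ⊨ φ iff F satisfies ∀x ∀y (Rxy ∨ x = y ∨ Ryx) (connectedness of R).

Not definable by any modal formula

Any modally definable frame class is closed under disjoint unions.
Take 4 disjoint single-world reflexive frames: each is trivially connected, but their disjoint union has 4 worlds with no edge between distinct components, so it is not connected.
So the class is not modally definable.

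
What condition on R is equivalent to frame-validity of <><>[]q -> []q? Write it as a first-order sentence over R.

This is a Sahlqvist (Geach-type) schema ◇^2□^1q → □^1◇^0q.
First-order correspondent: forall x forall y forall z ((x R^2 y & xRz) -> exists w (yRw & z = w)).

forall x forall y forall z ((x R^2 y & xRz) -> exists w (yRw & z = w))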